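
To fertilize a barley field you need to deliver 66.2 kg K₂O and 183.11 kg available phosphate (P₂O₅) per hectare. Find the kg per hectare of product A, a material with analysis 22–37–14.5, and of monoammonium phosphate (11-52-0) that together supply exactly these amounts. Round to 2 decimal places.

456.55 kg product A, 27.28 kg monoammonium phosphate

Let a = kg of product A, b = kg of monoammonium phosphate (per hectare).
K₂O: 0.145·a + 0·b = 66.2
P₂O₅: 0.37·a + 0.52·b = 183.11
From row1: a = (66.2 − 0·b) / 0.145.
Into row2: 0.37·(66.2 − 0·b)/0.145 + 0.52·b = 183.11 → b = 27.2805, a = 456.552.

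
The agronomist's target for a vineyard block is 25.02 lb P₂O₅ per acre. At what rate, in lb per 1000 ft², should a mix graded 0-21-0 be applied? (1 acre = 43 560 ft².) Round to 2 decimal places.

Product per acre = 25.02 / 21% = 119.143 lb.
Convert to per 1000 ft²: 119.143 × 0.0229568 = 2.73514 lb.

2.74 lb of product per thousand sq ft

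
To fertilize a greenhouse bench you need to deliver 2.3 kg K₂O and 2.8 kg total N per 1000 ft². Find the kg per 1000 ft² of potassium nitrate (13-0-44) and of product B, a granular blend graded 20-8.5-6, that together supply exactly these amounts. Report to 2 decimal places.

Per-1000 ft² balance (a = potassium nitrate, b = product B):
K₂O: 0.44·a + 0.06·b = 2.3
N: 0.13·a + 0.2·b = 2.8
Eliminate a: (row1) − 0.44/0.13·(row2) → -0.616923·b = -7.17692, so b = 11.6334.
Back-substitute: a = (2.3 − 0.06·11.6334) / 0.44 = 3.6409.

3.64 kg potassium nitrate, 11.63 kg product B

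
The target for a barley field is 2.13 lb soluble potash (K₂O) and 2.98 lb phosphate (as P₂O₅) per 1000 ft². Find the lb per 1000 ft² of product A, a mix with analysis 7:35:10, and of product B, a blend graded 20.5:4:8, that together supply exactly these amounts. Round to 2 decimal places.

With a, b = lb per 1000 ft² of product A and product B:
K₂O: 0.1·a + 0.08·b = 2.13
P₂O₅: 0.35·a + 0.04·b = 2.98
From row1: a = (2.13 − 0.08·b) / 0.1.
Into row2: 0.35·(2.13 − 0.08·b)/0.1 + 0.04·b = 2.98 → b = 18.6458, a = 6.38333.

6.38 lb product A, 18.65 lb product B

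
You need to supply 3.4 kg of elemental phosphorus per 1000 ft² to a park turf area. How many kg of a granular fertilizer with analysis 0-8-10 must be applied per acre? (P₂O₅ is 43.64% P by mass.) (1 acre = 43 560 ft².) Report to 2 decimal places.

4242.21 kg of product per acre

As P₂O₅: 3.4 / 0.4364 = 7.79102 kg per 1000 ft².
Product per 1000 ft² = 7.79102 / 8% = 97.3877 kg.
Convert to per acre: 97.3877 × 43.56 = 4242.209 kg.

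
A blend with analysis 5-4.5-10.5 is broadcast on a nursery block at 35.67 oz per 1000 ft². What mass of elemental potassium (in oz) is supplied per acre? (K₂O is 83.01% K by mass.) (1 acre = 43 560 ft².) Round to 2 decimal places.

135.43 oz K per acre

K₂O per 1000 ft² = 35.67 × 10.5% = 3.74535 oz.
Elemental K = 3.74535 × 0.8301 = 3.10902 oz per 1000 ft².
Convert to per acre: 3.10902 × 43.56 = 135.429 oz.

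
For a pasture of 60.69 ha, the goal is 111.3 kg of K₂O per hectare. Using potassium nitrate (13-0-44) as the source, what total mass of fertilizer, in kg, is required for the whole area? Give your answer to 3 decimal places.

15351.811 kg

Product per hectare = 111.3 / 44% = 252.955 kg.
Total product = 252.955 × 60.69 = 15351.8114 kg.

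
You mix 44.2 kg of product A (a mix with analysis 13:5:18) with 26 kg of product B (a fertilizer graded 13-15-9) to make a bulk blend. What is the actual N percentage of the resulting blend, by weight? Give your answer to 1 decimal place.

Total mass = 44.2 + 26 = 70.2 kg.
N mass = 13%×44.2 + 13%×26 = 9.126 kg.
% N = 9.126 / 70.2 = 13%.

13.0% N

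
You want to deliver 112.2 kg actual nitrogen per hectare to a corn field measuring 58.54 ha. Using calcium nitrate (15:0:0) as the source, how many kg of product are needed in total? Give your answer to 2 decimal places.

Product per hectare = 112.2 / 15% = 748 kg.
Total product = 748 × 58.54 = 43787.92 kg.

43787.92 kg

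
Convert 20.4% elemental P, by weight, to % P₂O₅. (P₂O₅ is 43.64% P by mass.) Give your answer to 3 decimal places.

46.746% P₂O₅

%P₂O₅ = 20.4 / 0.4364 = 46.7461%.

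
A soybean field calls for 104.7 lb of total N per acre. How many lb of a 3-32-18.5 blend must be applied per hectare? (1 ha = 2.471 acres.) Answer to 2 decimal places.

Product per acre = 104.7 / 3% = 3490 lb.
Convert to per hectare: 3490 × 2.471 = 8623.79 lb.

8623.79 lb of product per hectare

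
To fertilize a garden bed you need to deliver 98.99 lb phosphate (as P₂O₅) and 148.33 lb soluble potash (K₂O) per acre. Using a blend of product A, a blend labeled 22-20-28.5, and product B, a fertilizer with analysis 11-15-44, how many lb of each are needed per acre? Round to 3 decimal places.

Per-acre balance (a = product A, b = product B):
P₂O₅: 0.2·a + 0.15·b = 98.99
K₂O: 0.285·a + 0.44·b = 148.33
Eliminate a: (row1) − 0.2/0.285·(row2) → -0.158772·b = -5.10123, so b = 32.1293.
Back-substitute: a = (98.99 − 0.15·32.1293) / 0.2 = 470.85304.

470.853 lb product A, 32.129 lb product B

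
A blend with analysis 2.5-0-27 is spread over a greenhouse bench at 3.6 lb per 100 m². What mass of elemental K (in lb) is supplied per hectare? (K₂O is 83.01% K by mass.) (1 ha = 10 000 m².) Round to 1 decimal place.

80.7 lb K per hectare

K₂O per 100 m² = 3.6 × 27% = 0.972 lb.
Elemental K = 0.972 × 0.8301 = 0.806857 lb per 100 m².
Convert to per hectare: 0.806857 × 100 = 80.6857 lb.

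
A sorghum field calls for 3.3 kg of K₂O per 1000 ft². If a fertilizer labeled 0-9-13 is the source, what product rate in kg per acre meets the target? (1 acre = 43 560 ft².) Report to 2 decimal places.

Product per 1000 ft² = 3.3 / 13% = 25.3846 kg.
Convert to per acre: 25.3846 × 43.56 = 1105.754 kg.

1105.75 kg of product per acre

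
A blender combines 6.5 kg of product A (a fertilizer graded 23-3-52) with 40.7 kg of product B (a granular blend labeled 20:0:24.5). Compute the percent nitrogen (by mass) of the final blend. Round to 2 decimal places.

20.41% N

Total mass = 6.5 + 40.7 = 47.2 kg.
N mass = 23%×6.5 + 20%×40.7 = 9.635 kg.
% N = 9.635 / 47.2 = 20.4131%.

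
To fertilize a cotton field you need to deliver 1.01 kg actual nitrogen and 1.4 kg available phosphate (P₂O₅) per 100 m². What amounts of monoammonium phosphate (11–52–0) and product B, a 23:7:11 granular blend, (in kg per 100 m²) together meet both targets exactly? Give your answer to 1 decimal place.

2.2 kg monoammonium phosphate, 3.3 kg product B

With a, b = kg per 100 m² of monoammonium phosphate and product B:
N: 0.11·a + 0.23·b = 1.01
P₂O₅: 0.52·a + 0.07·b = 1.4
From row1: a = (1.01 − 0.23·b) / 0.11.
Into row2: 0.52·(1.01 − 0.23·b)/0.11 + 0.07·b = 1.4 → b = 3.31725, a = 2.24576.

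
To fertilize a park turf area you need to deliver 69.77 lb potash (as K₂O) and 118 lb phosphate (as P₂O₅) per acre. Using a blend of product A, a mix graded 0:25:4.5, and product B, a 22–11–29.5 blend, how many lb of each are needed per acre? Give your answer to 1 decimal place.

Let a = lb of product A, b = lb of product B (per acre).
K₂O: 0.045·a + 0.295·b = 69.77
P₂O₅: 0.25·a + 0.11·b = 118
From row1: a = (69.77 − 0.295·b) / 0.045.
Into row2: 0.25·(69.77 − 0.295·b)/0.045 + 0.11·b = 118 → b = 176.344, a = 394.408.

394.4 lb product A, 176.3 lb product B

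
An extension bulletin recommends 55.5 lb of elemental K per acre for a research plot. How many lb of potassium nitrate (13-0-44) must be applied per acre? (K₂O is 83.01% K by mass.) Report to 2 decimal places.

151.95 lb of product per acre

As K₂O: 55.5 / 0.8301 = 66.8594 lb per acre.
Product per acre = 66.8594 / 44% = 151.953 lb.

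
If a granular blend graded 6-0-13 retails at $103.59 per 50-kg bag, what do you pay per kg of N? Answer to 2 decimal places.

$34.53 per kg N

N in bag = 50 × 6% = 3 kg.
Cost per kg N = $103.59 / 3 = $34.5300.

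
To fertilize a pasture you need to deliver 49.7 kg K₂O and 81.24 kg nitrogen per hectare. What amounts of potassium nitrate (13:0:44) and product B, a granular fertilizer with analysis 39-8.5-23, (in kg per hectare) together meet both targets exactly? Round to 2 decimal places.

With a, b = kg per hectare of potassium nitrate and product B:
K₂O: 0.44·a + 0.23·b = 49.7
N: 0.13·a + 0.39·b = 81.24
Eliminate b: (row1) − 0.23/0.39·(row2) → 0.363333·a = 1.78923, so a = 4.92449.
Then b = (81.24 − 0.13·4.92449) / 0.39 = 206.666.

4.92 kg potassium nitrate, 206.67 kg product B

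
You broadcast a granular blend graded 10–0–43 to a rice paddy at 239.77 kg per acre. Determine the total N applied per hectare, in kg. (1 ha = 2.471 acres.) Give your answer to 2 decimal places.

nitrogen per acre = 239.77 × 10% = 23.977 kg.
Convert to per hectare: 23.977 × 2.471 = 59.2472 kg.

59.25 kg N per hectare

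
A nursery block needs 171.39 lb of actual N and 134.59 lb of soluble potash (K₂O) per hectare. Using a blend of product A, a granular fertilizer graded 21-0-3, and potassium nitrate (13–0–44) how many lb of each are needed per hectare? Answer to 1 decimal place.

654.4 lb product A, 261.3 lb potassium nitrate

With a, b = lb per hectare of product A and potassium nitrate:
N: 0.21·a + 0.13·b = 171.39
K₂O: 0.03·a + 0.44·b = 134.59
Eliminate b: (row1) − 0.13/0.44·(row2) → 0.201136·a = 131.625, so a = 654.406.
Then b = (134.59 − 0.03·654.406) / 0.44 = 261.268.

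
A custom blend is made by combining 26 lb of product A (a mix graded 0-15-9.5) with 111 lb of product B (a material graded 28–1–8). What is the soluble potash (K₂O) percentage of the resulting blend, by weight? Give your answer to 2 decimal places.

8.28% K₂O

Total mass = 26 + 111 = 137 lb.
K₂O mass = 9.5%×26 + 8%×111 = 11.35 lb.
% K₂O = 11.35 / 137 = 8.28467%.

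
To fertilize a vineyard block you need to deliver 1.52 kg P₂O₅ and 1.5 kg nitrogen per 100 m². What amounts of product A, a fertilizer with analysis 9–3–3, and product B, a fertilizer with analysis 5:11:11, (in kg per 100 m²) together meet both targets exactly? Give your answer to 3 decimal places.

Per-100 m² balance (a = product A, b = product B):
P₂O₅: 0.03·a + 0.11·b = 1.52
N: 0.09·a + 0.05·b = 1.5
Eliminate b: (row1) − 0.11/0.05·(row2) → -0.168·a = -1.78, so a = 10.5952.
Then b = (1.5 − 0.09·10.5952) / 0.05 = 10.9286.

10.595 kg product A, 10.929 kg product B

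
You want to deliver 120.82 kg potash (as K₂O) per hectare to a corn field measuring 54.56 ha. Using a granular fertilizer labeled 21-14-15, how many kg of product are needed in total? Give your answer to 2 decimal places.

43946.26 kg

Product per hectare = 120.82 / 15% = 805.467 kg.
Total product = 805.467 × 54.56 = 43946.261 kg.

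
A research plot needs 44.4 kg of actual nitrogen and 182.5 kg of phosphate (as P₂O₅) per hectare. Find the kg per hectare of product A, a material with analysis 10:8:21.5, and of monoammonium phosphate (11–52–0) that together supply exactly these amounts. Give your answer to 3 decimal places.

69.745 kg product A, 340.231 kg monoammonium phosphate

Per-hectare balance (a = product A, b = monoammonium phosphate):
N: 0.1·a + 0.11·b = 44.4
P₂O₅: 0.08·a + 0.52·b = 182.5
From row1: a = (44.4 − 0.11·b) / 0.1.
Into row2: 0.08·(44.4 − 0.11·b)/0.1 + 0.52·b = 182.5 → b = 340.23148, a = 69.7454.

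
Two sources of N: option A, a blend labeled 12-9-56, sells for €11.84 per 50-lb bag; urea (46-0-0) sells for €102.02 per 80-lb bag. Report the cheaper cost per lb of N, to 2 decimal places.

option A: N per bag = 50 × 12% = 6 lb; cost = 11.84 / 6 = €1.9733/lb N.
urea: N per bag = 80 × 46% = 36.8 lb; cost = 102.02 / 36.8 = €2.7723/lb N.
option A is cheaper.

€1.97 per lb N (option A)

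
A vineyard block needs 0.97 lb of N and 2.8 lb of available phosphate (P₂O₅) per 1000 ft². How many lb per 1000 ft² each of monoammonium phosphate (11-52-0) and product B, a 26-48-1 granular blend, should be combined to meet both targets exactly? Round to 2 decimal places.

With a, b = lb per 1000 ft² of monoammonium phosphate and product B:
N: 0.11·a + 0.26·b = 0.97
P₂O₅: 0.52·a + 0.48·b = 2.8
Eliminate a: (row1) − 0.11/0.52·(row2) → 0.158462·b = 0.377692, so b = 2.3835.
Back-substitute: a = (0.97 − 0.26·2.3835) / 0.11 = 3.18447.

3.18 lb monoammonium phosphate, 2.38 lb product B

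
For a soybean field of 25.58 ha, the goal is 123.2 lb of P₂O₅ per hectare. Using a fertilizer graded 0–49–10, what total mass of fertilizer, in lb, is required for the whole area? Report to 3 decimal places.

6431.543 lb

Product per hectare = 123.2 / 49% = 251.429 lb.
Total product = 251.429 × 25.58 = 6431.5429 lb.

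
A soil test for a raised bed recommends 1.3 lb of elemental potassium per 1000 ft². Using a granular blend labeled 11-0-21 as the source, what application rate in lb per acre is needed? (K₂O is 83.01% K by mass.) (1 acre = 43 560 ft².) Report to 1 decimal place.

324.8 lb of product per acre

As K₂O: 1.3 / 0.8301 = 1.56608 lb per 1000 ft².
Product per 1000 ft² = 1.56608 / 21% = 7.45751 lb.
Convert to per acre: 7.45751 × 43.56 = 324.849 lb.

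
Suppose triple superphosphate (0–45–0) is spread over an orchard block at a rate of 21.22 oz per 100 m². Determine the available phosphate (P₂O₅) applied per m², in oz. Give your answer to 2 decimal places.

0.10 oz P₂O₅ per sq m

P₂O₅ per 100 m² = 21.22 × 45% = 9.549 oz.
Convert to per m²: 9.549 × 0.01 = 0.09549 oz.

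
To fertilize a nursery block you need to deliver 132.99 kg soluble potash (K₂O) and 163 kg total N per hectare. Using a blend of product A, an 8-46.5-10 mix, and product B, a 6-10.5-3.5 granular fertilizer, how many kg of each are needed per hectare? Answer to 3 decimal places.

With a, b = kg per hectare of product A and product B:
K₂O: 0.1·a + 0.035·b = 132.99
N: 0.08·a + 0.06·b = 163
From row1: a = (132.99 − 0.035·b) / 0.1.
Into row2: 0.08·(132.99 − 0.035·b)/0.1 + 0.06·b = 163 → b = 1769, a = 710.75.

710.750 kg product A, 1769.000 kg product B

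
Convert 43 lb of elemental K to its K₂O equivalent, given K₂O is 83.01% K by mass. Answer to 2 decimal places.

K₂O = 43 / 0.8301 = 51.801 lb.

51.80 lb K₂O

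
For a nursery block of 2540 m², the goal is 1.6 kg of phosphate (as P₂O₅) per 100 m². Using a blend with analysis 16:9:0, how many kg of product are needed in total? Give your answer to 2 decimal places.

Product per 100 m² = 1.6 / 9% = 17.7778 kg.
Total product = 17.7778 × 2540 / 100 = 451.556 kg.

451.56 kg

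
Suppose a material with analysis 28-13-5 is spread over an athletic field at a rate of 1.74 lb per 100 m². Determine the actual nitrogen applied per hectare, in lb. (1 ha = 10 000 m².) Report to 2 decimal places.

nitrogen per 100 m² = 1.74 × 28% = 0.4872 lb.
Convert to per hectare: 0.4872 × 100 = 48.72 lb.

48.72 lb N per hectare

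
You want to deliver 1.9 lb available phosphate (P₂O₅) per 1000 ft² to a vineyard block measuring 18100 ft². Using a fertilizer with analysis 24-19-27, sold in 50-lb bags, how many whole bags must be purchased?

Product per 1000 ft² = 1.9 / 19% = 10 lb.
Total product = 10 × 18100 / 1000 = 181 lb.
Bags = ⌈181 / 50⌉ = 4.

4 bags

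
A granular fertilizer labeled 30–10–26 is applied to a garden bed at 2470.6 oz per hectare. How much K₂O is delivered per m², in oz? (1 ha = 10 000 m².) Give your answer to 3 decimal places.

K₂O per hectare = 2470.6 × 26% = 642.356 oz.
Convert to per m²: 642.356 × 0.0001 = 0.0642356 oz.

0.064 oz K₂O per sq m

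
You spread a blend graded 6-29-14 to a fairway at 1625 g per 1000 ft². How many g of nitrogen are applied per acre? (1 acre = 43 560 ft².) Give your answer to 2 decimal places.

4247.10 g N per acre

nitrogen per 1000 ft² = 1625 × 6% = 97.5 g.
Convert to per acre: 97.5 × 43.56 = 4247.1 g.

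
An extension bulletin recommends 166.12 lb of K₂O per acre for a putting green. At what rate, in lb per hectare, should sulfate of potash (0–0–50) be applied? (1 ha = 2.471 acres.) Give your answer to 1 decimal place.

Product per acre = 166.12 / 50% = 332.24 lb.
Convert to per hectare: 332.24 × 2.471 = 820.965 lb.

821.0 lb of product per hectare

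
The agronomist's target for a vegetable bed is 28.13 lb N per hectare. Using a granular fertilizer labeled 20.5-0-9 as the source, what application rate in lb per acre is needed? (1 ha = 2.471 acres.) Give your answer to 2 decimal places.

55.53 lb of product per acre

Product per hectare = 28.13 / 20.5% = 137.22 lb.
Convert to per acre: 137.22 × 0.404694 = 55.532 lb.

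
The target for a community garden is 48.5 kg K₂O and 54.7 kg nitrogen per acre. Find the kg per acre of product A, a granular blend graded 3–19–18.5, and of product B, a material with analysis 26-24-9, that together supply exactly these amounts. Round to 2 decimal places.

169.32 kg product A, 190.85 kg product B

Let a = kg of product A, b = kg of product B (per acre).
K₂O: 0.185·a + 0.09·b = 48.5
N: 0.03·a + 0.26·b = 54.7
Eliminate a: (row1) − 0.185/0.03·(row2) → -1.51333·b = -288.817, so b = 190.848.
Back-substitute: a = (48.5 − 0.09·190.848) / 0.185 = 169.317.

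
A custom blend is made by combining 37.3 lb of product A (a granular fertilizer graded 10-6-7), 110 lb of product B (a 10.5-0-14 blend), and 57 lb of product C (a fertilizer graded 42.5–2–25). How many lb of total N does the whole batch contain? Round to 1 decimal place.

N mass = 10%×37.3 + 10.5%×110 + 42.5%×57 = 39.505 lb.

39.5 lb N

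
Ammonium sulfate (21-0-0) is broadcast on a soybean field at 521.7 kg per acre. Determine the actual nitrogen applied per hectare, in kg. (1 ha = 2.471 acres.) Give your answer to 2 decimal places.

270.72 kg N per hectare

nitrogen per acre = 521.7 × 21% = 109.557 kg.
Convert to per hectare: 109.557 × 2.471 = 270.715 kg.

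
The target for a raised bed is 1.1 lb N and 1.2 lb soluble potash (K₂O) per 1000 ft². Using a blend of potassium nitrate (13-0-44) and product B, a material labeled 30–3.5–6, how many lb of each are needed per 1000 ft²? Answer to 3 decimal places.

Let a = lb of potassium nitrate, b = lb of product B (per 1000 ft²).
N: 0.13·a + 0.3·b = 1.1
K₂O: 0.44·a + 0.06·b = 1.2
From row1: a = (1.1 − 0.3·b) / 0.13.
Into row2: 0.44·(1.1 − 0.3·b)/0.13 + 0.06·b = 1.2 → b = 2.6409, a = 2.36715.

2.367 lb potassium nitrate, 2.641 lb product B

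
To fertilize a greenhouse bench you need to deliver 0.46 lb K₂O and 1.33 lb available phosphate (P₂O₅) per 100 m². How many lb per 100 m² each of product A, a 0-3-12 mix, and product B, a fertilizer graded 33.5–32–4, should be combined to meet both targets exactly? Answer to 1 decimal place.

2.5 lb product A, 3.9 lb product B

Let a = lb of product A, b = lb of product B (per 100 m²).
K₂O: 0.12·a + 0.04·b = 0.46
P₂O₅: 0.03·a + 0.32·b = 1.33
Eliminate b: (row1) − 0.04/0.32·(row2) → 0.11625·a = 0.29375, so a = 2.52688.
Then b = (1.33 − 0.03·2.52688) / 0.32 = 3.91935.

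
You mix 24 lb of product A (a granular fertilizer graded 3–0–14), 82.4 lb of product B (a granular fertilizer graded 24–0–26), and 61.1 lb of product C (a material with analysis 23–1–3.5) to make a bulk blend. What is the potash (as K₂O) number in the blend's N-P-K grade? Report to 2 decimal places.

Total mass = 24 + 82.4 + 61.1 = 167.5 lb.
K₂O mass = 14%×24 + 26%×82.4 + 3.5%×61.1 = 26.9225 lb.
% K₂O = 26.9225 / 167.5 = 16.0731%.

16.07% K₂O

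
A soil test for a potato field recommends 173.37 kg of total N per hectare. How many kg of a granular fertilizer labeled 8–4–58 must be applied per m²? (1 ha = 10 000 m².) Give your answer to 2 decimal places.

Product per hectare = 173.37 / 8% = 2167.12 kg.
Convert to per m²: 2167.12 × 0.0001 = 0.216713 kg.

0.22 kg of product per sq m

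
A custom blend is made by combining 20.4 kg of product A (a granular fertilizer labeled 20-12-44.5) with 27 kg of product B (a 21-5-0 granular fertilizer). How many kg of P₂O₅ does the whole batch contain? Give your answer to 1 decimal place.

P₂O₅ mass = 12%×20.4 + 5%×27 = 3.798 kg.

3.8 kg P₂O₅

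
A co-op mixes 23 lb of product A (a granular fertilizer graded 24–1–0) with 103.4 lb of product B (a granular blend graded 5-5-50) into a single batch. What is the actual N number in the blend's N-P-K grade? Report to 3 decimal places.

Total mass = 23 + 103.4 = 126.4 lb.
N mass = 24%×23 + 5%×103.4 = 10.69 lb.
% N = 10.69 / 126.4 = 8.45728%.

8.457% N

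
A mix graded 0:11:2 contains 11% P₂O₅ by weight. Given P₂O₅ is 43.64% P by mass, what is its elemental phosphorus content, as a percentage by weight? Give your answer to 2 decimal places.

%P = 11 × 0.4364 = 4.8004%.

4.80% P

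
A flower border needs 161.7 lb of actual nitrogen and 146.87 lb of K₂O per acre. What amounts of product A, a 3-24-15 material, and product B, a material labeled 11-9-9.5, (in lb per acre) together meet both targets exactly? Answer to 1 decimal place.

Per-acre balance (a = product A, b = product B):
N: 0.03·a + 0.11·b = 161.7
K₂O: 0.15·a + 0.095·b = 146.87
Solving simultaneously: a = 58.1832, b = 1454.13.

58.2 lb product A, 1454.1 lb product B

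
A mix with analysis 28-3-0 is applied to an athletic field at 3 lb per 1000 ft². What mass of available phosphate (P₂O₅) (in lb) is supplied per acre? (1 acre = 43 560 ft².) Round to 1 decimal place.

P₂O₅ per 1000 ft² = 3 × 3% = 0.09 lb.
Convert to per acre: 0.09 × 43.56 = 3.9204 lb.

3.9 lb P₂O₅ per acre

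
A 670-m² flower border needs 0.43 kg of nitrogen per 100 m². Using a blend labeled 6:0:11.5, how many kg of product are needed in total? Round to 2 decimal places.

Product per 100 m² = 0.43 / 6% = 7.16667 kg.
Total product = 7.16667 × 670 / 100 = 48.0167 kg.

48.02 kg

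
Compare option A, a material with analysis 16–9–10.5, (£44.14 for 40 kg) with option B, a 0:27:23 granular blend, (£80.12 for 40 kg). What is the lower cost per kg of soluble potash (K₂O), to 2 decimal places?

option A: K₂O per bag = 40 × 10.5% = 4.2 kg; cost = 44.14 / 4.2 = £10.5095/kg K₂O.
option B: K₂O per bag = 40 × 23% = 9.2 kg; cost = 80.12 / 9.2 = £8.7087/kg K₂O.
option B is cheaper.

£8.71 per kg K₂O (option B)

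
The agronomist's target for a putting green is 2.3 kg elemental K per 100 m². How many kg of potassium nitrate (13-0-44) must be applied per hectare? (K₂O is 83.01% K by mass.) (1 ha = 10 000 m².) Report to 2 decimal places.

As K₂O: 2.3 / 0.8301 = 2.77075 kg per 100 m².
Product per 100 m² = 2.77075 / 44% = 6.29716 kg.
Convert to per hectare: 6.29716 × 100 = 629.716 kg.

629.72 kg of product per hectare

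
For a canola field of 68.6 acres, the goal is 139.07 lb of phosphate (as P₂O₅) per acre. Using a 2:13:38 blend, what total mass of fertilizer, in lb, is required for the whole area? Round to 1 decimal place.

Product per acre = 139.07 / 13% = 1069.77 lb.
Total product = 1069.77 × 68.6 = 73386.17 lb.

73386.2 lb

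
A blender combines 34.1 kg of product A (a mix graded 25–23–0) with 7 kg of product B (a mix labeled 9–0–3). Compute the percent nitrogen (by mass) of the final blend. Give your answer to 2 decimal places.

22.27% N

Total mass = 34.1 + 7 = 41.1 kg.
N mass = 25%×34.1 + 9%×7 = 9.155 kg.
% N = 9.155 / 41.1 = 22.2749%.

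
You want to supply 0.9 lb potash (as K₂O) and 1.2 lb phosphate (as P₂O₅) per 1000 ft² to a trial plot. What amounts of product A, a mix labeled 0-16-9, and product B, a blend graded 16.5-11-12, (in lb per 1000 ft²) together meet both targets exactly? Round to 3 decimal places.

4.839 lb product A, 3.871 lb product B

Per-1000 ft² balance (a = product A, b = product B):
K₂O: 0.09·a + 0.12·b = 0.9
P₂O₅: 0.16·a + 0.11·b = 1.2
Solving simultaneously: a = 4.83871, b = 3.87097.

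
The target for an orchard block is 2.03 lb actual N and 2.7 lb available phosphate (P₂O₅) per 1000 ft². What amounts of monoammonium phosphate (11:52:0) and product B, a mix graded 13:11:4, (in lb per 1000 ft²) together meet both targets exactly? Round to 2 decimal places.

Per-1000 ft² balance (a = monoammonium phosphate, b = product B):
N: 0.11·a + 0.13·b = 2.03
P₂O₅: 0.52·a + 0.11·b = 2.7
Eliminate a: (row1) − 0.11/0.52·(row2) → 0.106731·b = 1.45885, so b = 13.6685.
Back-substitute: a = (2.03 − 0.13·13.6685) / 0.11 = 2.3009.

2.30 lb monoammonium phosphate, 13.67 lb product B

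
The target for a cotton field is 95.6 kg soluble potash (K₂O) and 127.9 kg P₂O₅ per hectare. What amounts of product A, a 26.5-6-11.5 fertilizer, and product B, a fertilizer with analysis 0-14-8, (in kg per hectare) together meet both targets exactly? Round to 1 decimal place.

278.9 kg product A, 794.0 kg product B

With a, b = kg per hectare of product A and product B:
K₂O: 0.115·a + 0.08·b = 95.6
P₂O₅: 0.06·a + 0.14·b = 127.9
Eliminate a: (row1) − 0.115/0.06·(row2) → -0.188333·b = -149.542, so b = 794.027.
Back-substitute: a = (95.6 − 0.08·794.027) / 0.115 = 278.938.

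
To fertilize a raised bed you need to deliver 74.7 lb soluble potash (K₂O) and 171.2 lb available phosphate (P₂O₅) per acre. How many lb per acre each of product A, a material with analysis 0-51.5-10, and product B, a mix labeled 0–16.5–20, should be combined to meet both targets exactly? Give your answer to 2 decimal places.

253.35 lb product A, 246.83 lb product B

Per-acre balance (a = product A, b = product B):
K₂O: 0.1·a + 0.2·b = 74.7
P₂O₅: 0.515·a + 0.165·b = 171.2
Eliminate b: (row1) − 0.2/0.165·(row2) → -0.524242·a = -132.815, so a = 253.347.
Then b = (171.2 − 0.515·253.347) / 0.165 = 246.827.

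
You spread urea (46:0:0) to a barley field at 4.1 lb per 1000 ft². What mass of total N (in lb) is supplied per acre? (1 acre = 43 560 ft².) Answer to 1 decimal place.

nitrogen per 1000 ft² = 4.1 × 46% = 1.886 lb.
Convert to per acre: 1.886 × 43.56 = 82.1542 lb.

82.2 lb N per acre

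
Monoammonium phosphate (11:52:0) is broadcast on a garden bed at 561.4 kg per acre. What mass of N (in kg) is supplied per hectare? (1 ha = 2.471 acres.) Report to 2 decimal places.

nitrogen per acre = 561.4 × 11% = 61.754 kg.
Convert to per hectare: 61.754 × 2.471 = 152.594 kg.

152.59 kg N per hectare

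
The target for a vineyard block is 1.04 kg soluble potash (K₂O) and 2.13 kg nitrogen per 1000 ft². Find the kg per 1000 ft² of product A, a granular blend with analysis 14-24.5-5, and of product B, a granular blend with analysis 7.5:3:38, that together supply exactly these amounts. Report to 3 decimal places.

14.791 kg product A, 0.791 kg product B

Per-1000 ft² balance (a = product A, b = product B):
K₂O: 0.05·a + 0.38·b = 1.04
N: 0.14·a + 0.075·b = 2.13
Eliminate a: (row1) − 0.05/0.14·(row2) → 0.353214·b = 0.279286, so b = 0.790698.
Back-substitute: a = (1.04 − 0.38·0.790698) / 0.05 = 14.7907.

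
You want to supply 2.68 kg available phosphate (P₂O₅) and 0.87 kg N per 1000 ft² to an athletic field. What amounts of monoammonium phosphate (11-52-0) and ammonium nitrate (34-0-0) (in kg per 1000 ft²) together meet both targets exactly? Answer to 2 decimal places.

Let a = kg of monoammonium phosphate, b = kg of ammonium nitrate (per 1000 ft²).
P₂O₅: 0.52·a + 0·b = 2.68
N: 0.11·a + 0.34·b = 0.87
Solving simultaneously: a = 5.15385, b = 0.891403.

5.15 kg monoammonium phosphate, 0.89 kg ammonium nitrate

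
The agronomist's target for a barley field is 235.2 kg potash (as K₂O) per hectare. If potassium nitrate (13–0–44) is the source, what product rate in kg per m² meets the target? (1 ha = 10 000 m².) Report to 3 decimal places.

0.053 kg of product per sq m

Product per hectare = 235.2 / 44% = 534.545 kg.
Convert to per m²: 534.545 × 0.0001 = 0.0534545 kg.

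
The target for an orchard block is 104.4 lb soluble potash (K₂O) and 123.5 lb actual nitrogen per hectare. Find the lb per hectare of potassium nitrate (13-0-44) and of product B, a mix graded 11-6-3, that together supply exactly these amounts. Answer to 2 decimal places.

Let a = lb of potassium nitrate, b = lb of product B (per hectare).
K₂O: 0.44·a + 0.03·b = 104.4
N: 0.13·a + 0.11·b = 123.5
Eliminate a: (row1) − 0.44/0.13·(row2) → -0.342308·b = -313.6, so b = 916.1348.
Back-substitute: a = (104.4 − 0.03·916.1348) / 0.44 = 174.809.

174.81 lb potassium nitrate, 916.13 lb product B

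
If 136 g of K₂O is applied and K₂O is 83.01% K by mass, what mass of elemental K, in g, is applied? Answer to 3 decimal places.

K = 136 × 0.8301 = 112.8936 g.

112.894 g K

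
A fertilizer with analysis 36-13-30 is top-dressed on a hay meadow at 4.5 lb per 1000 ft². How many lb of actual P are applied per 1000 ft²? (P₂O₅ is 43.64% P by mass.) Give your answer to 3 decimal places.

P₂O₅ per 1000 ft² = 4.5 × 13% = 0.585 lb.
Elemental P = 0.585 × 0.4364 = 0.255294 lb per 1000 ft².

0.255 lb P per thousand sq ft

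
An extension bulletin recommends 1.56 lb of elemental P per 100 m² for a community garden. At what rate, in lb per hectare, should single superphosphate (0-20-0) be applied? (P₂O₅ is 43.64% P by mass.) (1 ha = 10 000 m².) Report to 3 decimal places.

As P₂O₅: 1.56 / 0.4364 = 3.5747 lb per 100 m².
Product per 100 m² = 3.5747 / 20% = 17.8735 lb.
Convert to per hectare: 17.8735 × 100 = 1787.3511 lb.

1787.351 lb of product per hectare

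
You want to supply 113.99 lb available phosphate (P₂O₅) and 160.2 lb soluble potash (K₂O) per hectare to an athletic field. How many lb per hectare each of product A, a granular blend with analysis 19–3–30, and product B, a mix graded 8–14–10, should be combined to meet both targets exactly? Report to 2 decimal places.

282.79 lb product A, 753.62 lb product B

With a, b = lb per hectare of product A and product B:
P₂O₅: 0.03·a + 0.14·b = 113.99
K₂O: 0.3·a + 0.1·b = 160.2
Eliminate a: (row1) − 0.03/0.3·(row2) → 0.13·b = 97.97, so b = 753.615.
Back-substitute: a = (113.99 − 0.14·753.615) / 0.03 = 282.7949.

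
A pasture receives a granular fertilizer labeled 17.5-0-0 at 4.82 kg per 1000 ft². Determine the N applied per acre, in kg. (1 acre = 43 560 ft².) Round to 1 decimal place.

36.7 kg N per acre

nitrogen per 1000 ft² = 4.82 × 17.5% = 0.8435 kg.
Convert to per acre: 0.8435 × 43.56 = 36.7429 kg.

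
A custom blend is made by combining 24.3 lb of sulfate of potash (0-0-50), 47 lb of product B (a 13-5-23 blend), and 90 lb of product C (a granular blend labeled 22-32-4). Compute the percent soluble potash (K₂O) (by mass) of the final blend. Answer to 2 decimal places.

16.47% K₂O

Total mass = 24.3 + 47 + 90 = 161.3 lb.
K₂O mass = 50%×24.3 + 23%×47 + 4%×90 = 26.56 lb.
% K₂O = 26.56 / 161.3 = 16.4662%.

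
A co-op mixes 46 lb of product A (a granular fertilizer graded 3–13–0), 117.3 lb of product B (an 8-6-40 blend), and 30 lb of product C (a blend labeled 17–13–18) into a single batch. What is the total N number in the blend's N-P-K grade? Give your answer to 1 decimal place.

8.2% N

Total mass = 46 + 117.3 + 30 = 193.3 lb.
N mass = 3%×46 + 8%×117.3 + 17%×30 = 15.864 lb.
% N = 15.864 / 193.3 = 8.20693%.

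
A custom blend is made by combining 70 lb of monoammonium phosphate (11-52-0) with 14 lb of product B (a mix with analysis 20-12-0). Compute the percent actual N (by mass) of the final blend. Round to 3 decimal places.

Total mass = 70 + 14 = 84 lb.
N mass = 11%×70 + 20%×14 = 10.5 lb.
% N = 10.5 / 84 = 12.5%.

12.500% N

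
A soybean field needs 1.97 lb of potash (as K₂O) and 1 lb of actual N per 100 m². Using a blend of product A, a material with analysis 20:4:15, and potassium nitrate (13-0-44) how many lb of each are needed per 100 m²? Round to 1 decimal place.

2.7 lb product A, 3.6 lb potassium nitrate

Let a = lb of product A, b = lb of potassium nitrate (per 100 m²).
K₂O: 0.15·a + 0.44·b = 1.97
N: 0.2·a + 0.13·b = 1
From row1: a = (1.97 − 0.44·b) / 0.15.
Into row2: 0.2·(1.97 − 0.44·b)/0.15 + 0.13·b = 1 → b = 3.56204, a = 2.68467.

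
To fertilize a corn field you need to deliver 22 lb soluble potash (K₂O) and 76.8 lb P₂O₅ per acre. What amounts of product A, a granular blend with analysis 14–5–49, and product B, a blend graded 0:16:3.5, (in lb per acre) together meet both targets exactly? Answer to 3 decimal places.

10.855 lb product A, 476.608 lb product B

Per-acre balance (a = product A, b = product B):
K₂O: 0.49·a + 0.035·b = 22
P₂O₅: 0.05·a + 0.16·b = 76.8
From row1: a = (22 − 0.035·b) / 0.49.
Into row2: 0.05·(22 − 0.035·b)/0.49 + 0.16·b = 76.8 → b = 476.60796, a = 10.8545.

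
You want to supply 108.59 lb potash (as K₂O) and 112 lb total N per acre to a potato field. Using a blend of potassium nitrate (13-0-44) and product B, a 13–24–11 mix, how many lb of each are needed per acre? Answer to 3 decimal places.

41.881 lb potassium nitrate, 819.657 lb product B

With a, b = lb per acre of potassium nitrate and product B:
K₂O: 0.44·a + 0.11·b = 108.59
N: 0.13·a + 0.13·b = 112
Solving simultaneously: a = 41.8811, b = 819.6573.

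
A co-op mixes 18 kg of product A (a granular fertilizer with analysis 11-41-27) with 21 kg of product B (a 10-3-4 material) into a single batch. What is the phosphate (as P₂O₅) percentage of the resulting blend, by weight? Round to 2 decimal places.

Total mass = 18 + 21 = 39 kg.
P₂O₅ mass = 41%×18 + 3%×21 = 8.01 kg.
% P₂O₅ = 8.01 / 39 = 20.5385%.

20.54% P₂O₅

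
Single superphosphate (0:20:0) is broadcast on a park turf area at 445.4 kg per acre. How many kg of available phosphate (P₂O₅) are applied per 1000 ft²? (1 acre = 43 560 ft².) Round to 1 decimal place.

P₂O₅ per acre = 445.4 × 20% = 89.08 kg.
Convert to per 1000 ft²: 89.08 × 0.0229568 = 2.045 kg.

2.0 kg P₂O₅ per thousand sq ft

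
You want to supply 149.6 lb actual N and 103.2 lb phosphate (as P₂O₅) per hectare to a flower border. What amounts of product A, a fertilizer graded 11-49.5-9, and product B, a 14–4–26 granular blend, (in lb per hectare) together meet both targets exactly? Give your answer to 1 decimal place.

Per-hectare balance (a = product A, b = product B):
N: 0.11·a + 0.14·b = 149.6
P₂O₅: 0.495·a + 0.04·b = 103.2
Solving simultaneously: a = 130.416, b = 966.102.

130.4 lb product A, 966.1 lb product B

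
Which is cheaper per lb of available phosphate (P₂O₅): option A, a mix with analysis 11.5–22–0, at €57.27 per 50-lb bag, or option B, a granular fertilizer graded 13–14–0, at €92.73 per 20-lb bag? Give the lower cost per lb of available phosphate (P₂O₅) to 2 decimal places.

€5.21 per lb P₂O₅ (option A)

option A: P₂O₅ per bag = 50 × 22% = 11 lb; cost = 57.27 / 11 = €5.2064/lb P₂O₅.
option B: P₂O₅ per bag = 20 × 14% = 2.8 lb; cost = 92.73 / 2.8 = €33.1179/lb P₂O₅.
option A is cheaper.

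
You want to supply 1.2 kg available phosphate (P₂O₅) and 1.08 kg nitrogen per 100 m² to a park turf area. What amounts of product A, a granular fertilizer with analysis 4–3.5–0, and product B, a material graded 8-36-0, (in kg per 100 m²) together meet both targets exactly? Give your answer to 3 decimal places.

25.241 kg product A, 0.879 kg product B

Per-100 m² balance (a = product A, b = product B):
P₂O₅: 0.035·a + 0.36·b = 1.2
N: 0.04·a + 0.08·b = 1.08
Solving simultaneously: a = 25.2414, b = 0.87931.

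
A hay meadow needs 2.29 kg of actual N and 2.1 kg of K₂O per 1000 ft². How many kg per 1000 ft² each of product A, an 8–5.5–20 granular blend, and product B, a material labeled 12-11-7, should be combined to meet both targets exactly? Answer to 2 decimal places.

4.98 kg product A, 15.76 kg product B

Per-1000 ft² balance (a = product A, b = product B):
N: 0.08·a + 0.12·b = 2.29
K₂O: 0.2·a + 0.07·b = 2.1
Eliminate a: (row1) − 0.08/0.2·(row2) → 0.092·b = 1.45, so b = 15.7609.
Back-substitute: a = (2.29 − 0.12·15.7609) / 0.08 = 4.9837.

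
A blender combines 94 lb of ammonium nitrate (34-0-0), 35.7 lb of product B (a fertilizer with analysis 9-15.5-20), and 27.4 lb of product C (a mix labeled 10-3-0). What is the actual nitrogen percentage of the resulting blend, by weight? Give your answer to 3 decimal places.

24.133% N

Total mass = 94 + 35.7 + 27.4 = 157.1 lb.
N mass = 34%×94 + 9%×35.7 + 10%×27.4 = 37.913 lb.
% N = 37.913 / 157.1 = 24.13304%.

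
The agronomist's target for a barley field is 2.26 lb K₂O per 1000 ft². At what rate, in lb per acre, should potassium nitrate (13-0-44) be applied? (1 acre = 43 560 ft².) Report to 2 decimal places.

Product per 1000 ft² = 2.26 / 44% = 5.13636 lb.
Convert to per acre: 5.13636 × 43.56 = 223.74 lb.

223.74 lb of product per acre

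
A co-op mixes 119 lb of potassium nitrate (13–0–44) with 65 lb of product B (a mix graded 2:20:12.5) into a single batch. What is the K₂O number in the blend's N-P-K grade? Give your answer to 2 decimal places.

Total mass = 119 + 65 = 184 lb.
K₂O mass = 44%×119 + 12.5%×65 = 60.485 lb.
% K₂O = 60.485 / 184 = 32.8723%.

32.87% K₂O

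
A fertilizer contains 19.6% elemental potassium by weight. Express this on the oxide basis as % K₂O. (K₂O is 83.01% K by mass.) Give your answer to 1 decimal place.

%K₂O = 19.6 / 0.8301 = 23.6116%.

23.6% K₂O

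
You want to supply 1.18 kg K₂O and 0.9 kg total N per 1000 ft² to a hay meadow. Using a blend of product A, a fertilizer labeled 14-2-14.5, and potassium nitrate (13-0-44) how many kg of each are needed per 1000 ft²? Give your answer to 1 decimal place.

Let a = kg of product A, b = kg of potassium nitrate (per 1000 ft²).
K₂O: 0.145·a + 0.44·b = 1.18
N: 0.14·a + 0.13·b = 0.9
Eliminate b: (row1) − 0.44/0.13·(row2) → -0.328846·a = -1.86615, so a = 5.67485.
Then b = (0.9 − 0.14·5.67485) / 0.13 = 0.811696.

5.7 kg product A, 0.8 kg potassium nitrate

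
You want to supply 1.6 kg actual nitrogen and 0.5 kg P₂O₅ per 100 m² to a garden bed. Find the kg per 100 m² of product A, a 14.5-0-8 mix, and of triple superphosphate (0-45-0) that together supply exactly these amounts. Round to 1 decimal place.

11.0 kg product A, 1.1 kg triple superphosphate

With a, b = kg per 100 m² of product A and triple superphosphate:
N: 0.145·a + 0·b = 1.6
P₂O₅: 0·a + 0.45·b = 0.5
Solving simultaneously: a = 11.0345, b = 1.11111.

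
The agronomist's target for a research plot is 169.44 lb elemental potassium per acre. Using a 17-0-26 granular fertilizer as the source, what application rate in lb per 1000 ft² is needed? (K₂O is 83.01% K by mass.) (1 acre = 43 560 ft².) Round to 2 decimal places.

18.02 lb of product per thousand sq ft

As K₂O: 169.44 / 0.8301 = 204.12 lb per acre.
Product per acre = 204.12 / 26% = 785.077 lb.
Convert to per 1000 ft²: 785.077 × 0.0229568 = 18.0229 lb.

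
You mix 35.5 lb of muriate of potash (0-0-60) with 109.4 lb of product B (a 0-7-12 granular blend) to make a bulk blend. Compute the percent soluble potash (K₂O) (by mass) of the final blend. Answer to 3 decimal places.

23.760% K₂O

Total mass = 35.5 + 109.4 = 144.9 lb.
K₂O mass = 60%×35.5 + 12%×109.4 = 34.428 lb.
% K₂O = 34.428 / 144.9 = 23.7598%.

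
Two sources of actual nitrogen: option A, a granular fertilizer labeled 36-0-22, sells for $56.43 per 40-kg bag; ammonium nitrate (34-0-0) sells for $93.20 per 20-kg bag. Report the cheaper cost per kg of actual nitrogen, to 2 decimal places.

option A: N per bag = 40 × 36% = 14.4 kg; cost = 56.43 / 14.4 = $3.9187/kg N.
ammonium nitrate: N per bag = 20 × 34% = 6.8 kg; cost = 93.20 / 6.8 = $13.7059/kg N.
option A is cheaper.

$3.92 per kg N (option A)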